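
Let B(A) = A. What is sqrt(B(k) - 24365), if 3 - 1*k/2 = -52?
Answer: 21*I*sqrt(55) ≈ 155.74*I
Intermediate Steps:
k = 110 (k = 6 - 2*(-52) = 6 + 104 = 110)
sqrt(B(k) - 24365) = sqrt(110 - 24365) = sqrt(-24255) = 21*I*sqrt(55)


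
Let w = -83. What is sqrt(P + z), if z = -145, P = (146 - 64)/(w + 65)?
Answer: I*sqrt(1346)/3 ≈ 12.229*I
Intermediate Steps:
P = -41/9 (P = (146 - 64)/(-83 + 65) = 82/(-18) = 82*(-1/18) = -41/9 ≈ -4.5556)
sqrt(P + z) = sqrt(-41/9 - 145) = sqrt(-1346/9) = I*sqrt(1346)/3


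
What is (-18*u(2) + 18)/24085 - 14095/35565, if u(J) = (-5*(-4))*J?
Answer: -72888941/171316605 ≈ -0.42546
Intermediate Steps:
u(J) = 20*J
(-18*u(2) + 18)/24085 - 14095/35565 = (-360*2 + 18)/24085 - 14095/35565 = (-18*40 + 18)*(1/24085) - 14095*1/35565 = (-720 + 18)*(1/24085) - 2819/7113 = -702*1/24085 - 2819/7113 = -702/24085 - 2819/7113 = -72888941/171316605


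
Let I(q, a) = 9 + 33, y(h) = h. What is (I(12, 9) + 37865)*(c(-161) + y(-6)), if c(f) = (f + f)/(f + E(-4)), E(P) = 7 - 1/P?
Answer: -91052614/615 ≈ -1.4805e+5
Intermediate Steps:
c(f) = 2*f/(29/4 + f) (c(f) = (f + f)/(f + (7 - 1/(-4))) = (2*f)/(f + (7 - 1*(-1/4))) = (2*f)/(f + (7 + 1/4)) = (2*f)/(f + 29/4) = (2*f)/(29/4 + f) = 2*f/(29/4 + f))
I(q, a) = 42
(I(12, 9) + 37865)*(c(-161) + y(-6)) = (42 + 37865)*(8*(-161)/(29 + 4*(-161)) - 6) = 37907*(8*(-161)/(29 - 644) - 6) = 37907*(8*(-161)/(-615) - 6) = 37907*(8*(-161)*(-1/615) - 6) = 37907*(1288/615 - 6) = 37907*(-2402/615) = -91052614/615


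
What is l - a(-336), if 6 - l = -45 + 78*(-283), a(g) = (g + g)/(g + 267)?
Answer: 508651/23 ≈ 22115.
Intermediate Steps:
a(g) = 2*g/(267 + g) (a(g) = (2*g)/(267 + g) = 2*g/(267 + g))
l = 22125 (l = 6 - (-45 + 78*(-283)) = 6 - (-45 - 22074) = 6 - 1*(-22119) = 6 + 22119 = 22125)
l - a(-336) = 22125 - 2*(-336)/(267 - 336) = 22125 - 2*(-336)/(-69) = 22125 - 2*(-336)*(-1)/69 = 22125 - 1*224/23 = 22125 - 224/23 = 508651/23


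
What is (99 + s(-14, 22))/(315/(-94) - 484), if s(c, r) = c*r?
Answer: 19646/45811 ≈ 0.42885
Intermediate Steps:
(99 + s(-14, 22))/(315/(-94) - 484) = (99 - 14*22)/(315/(-94) - 484) = (99 - 308)/(315*(-1/94) - 484) = -209/(-315/94 - 484) = -209/(-45811/94) = -209*(-94/45811) = 19646/45811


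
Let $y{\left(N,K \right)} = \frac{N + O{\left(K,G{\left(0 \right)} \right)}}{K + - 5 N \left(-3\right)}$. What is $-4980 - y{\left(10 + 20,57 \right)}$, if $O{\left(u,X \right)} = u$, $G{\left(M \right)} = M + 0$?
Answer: $- \frac{841649}{169} \approx -4980.2$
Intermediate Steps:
$G{\left(M \right)} = M$
$y{\left(N,K \right)} = \frac{K + N}{K + 15 N}$ ($y{\left(N,K \right)} = \frac{N + K}{K + - 5 N \left(-3\right)} = \frac{K + N}{K + 15 N}$)
$-4980 - y{\left(10 + 20,57 \right)} = -4980 - \frac{57 + \left(10 + 20\right)}{57 + 15 \left(10 + 20\right)} = -4980 - \frac{57 + 30}{57 + 15 \cdot 30} = -4980 - \frac{1}{57 + 450} \cdot 87 = -4980 - \frac{1}{507} \cdot 87 = -4980 - \frac{29}{169} = - \frac{841649}{169}$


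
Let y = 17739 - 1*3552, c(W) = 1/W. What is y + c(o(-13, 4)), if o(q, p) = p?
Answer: 56749/4 ≈ 14187.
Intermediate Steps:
y = 14187 (y = 17739 - 3552 = 14187)
y + c(o(-13, 4)) = 14187 + 1/4 = 14187 + ¼ = 56749/4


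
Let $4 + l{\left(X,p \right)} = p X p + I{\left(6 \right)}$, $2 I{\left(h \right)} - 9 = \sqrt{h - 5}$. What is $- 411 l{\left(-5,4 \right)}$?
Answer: $32469$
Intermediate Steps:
$I{\left(h \right)} = \frac{9}{2} + \frac{\sqrt{-5 + h}}{2}$ ($I{\left(h \right)} = \frac{9}{2} + \frac{\sqrt{h - 5}}{2} = \frac{9}{2} + \frac{\sqrt{-5 + h}}{2}$)
$l{\left(X,p \right)} = 1 + X p^{2}$ ($l{\left(X,p \right)} = -4 + \left(p X p + \left(\frac{9}{2} + \frac{\sqrt{-5 + 6}}{2}\right)\right) = -4 + \left(X p p + \left(\frac{9}{2} + \frac{\sqrt{1}}{2}\right)\right) = -4 + \left(X p^{2} + \left(\frac{9}{2} + \frac{1}{2} \cdot 1\right)\right) = -4 + \left(X p^{2} + \left(\frac{9}{2} + \frac{1}{2}\right)\right) = -4 + \left(X p^{2} + 5\right) = -4 + \left(5 + X p^{2}\right) = 1 + X p^{2}$)
$- 411 l{\left(-5,4 \right)} = - 411 \left(1 - 5 \cdot 4^{2}\right) = - 411 \left(1 - 80\right) = \left(-411\right) \left(-79\right) = 32469$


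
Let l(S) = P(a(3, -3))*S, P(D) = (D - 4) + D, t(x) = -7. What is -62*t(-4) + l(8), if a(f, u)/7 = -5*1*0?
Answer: 402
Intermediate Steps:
a(f, u) = 0 (a(f, u) = 7*(-5*1*0) = 7*(-5*0) = 7*0 = 0)
P(D) = -4 + 2*D (P(D) = (-4 + D) + D = -4 + 2*D)
l(S) = -4*S (l(S) = (-4 + 2*0)*S = (-4 + 0)*S = -4*S)
-62*t(-4) + l(8) = -62*(-7) - 4*8 = 434 - 32 = 402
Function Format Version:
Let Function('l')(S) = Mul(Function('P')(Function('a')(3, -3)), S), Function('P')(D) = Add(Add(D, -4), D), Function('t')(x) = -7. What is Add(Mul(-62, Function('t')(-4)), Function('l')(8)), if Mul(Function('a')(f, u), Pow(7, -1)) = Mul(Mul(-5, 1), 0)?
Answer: 402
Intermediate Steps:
Function('a')(f, u) = 0 (Function('a')(f, u) = Mul(7, Mul(Mul(-5, 1), 0)) = Mul(7, Mul(-5, 0)) = Mul(7, 0) = 0)
Function('P')(D) = Add(-4, Mul(2, D)) (Function('P')(D) = Add(Add(-4, D), D) = Add(-4, Mul(2, D)))
Function('l')(S) = Mul(-4, S) (Function('l')(S) = Mul(Add(-4, Mul(2, 0)), S) = Mul(Add(-4, 0), S) = Mul(-4, S))
Add(Mul(-62, Function('t')(-4)), Function('l')(8)) = Add(Mul(-62, -7), Mul(-4, 8)) = Add(434, -32) = 402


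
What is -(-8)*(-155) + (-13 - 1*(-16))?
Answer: -1237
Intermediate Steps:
-(-8)*(-155) + (-13 - 1*(-16)) = -8*155 + (-13 + 16) = -1240 + 3 = -1237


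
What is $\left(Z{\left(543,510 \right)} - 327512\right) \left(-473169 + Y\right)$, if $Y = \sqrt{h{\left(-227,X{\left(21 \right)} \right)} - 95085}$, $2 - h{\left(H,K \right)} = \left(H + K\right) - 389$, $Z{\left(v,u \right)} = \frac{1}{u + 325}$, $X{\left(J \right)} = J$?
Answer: $\frac{129398718342711}{835} - \frac{546945038 i \sqrt{23622}}{835} \approx 1.5497 \cdot 10^{11} - 1.0067 \cdot 10^{8} i$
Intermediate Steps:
$Z{\left(v,u \right)} = \frac{1}{325 + u}$
$h{\left(H,K \right)} = 391 - H - K$ ($h{\left(H,K \right)} = 2 - \left(\left(H + K\right) - 389\right) = 2 - \left(-389 + H + K\right) = 391 - H - K$)
$Y = 2 i \sqrt{23622}$ ($Y = \sqrt{\left(391 - -227 - 21\right) - 95085} = \sqrt{\left(391 + 227 - 21\right) - 95085} = \sqrt{597 - 95085} = \sqrt{-94488} = 2 i \sqrt{23622} \approx 307.39 i$)
$\left(Z{\left(543,510 \right)} - 327512\right) \left(-473169 + Y\right) = \left(\frac{1}{325 + 510} - 327512\right) \left(-473169 + 2 i \sqrt{23622}\right) = \left(\frac{1}{835} - 327512\right) \left(-473169 + 2 i \sqrt{23622}\right) = - \frac{273472519 \left(-473169 + 2 i \sqrt{23622}\right)}{835} = \frac{129398718342711}{835} - \frac{546945038 i \sqrt{23622}}{835}$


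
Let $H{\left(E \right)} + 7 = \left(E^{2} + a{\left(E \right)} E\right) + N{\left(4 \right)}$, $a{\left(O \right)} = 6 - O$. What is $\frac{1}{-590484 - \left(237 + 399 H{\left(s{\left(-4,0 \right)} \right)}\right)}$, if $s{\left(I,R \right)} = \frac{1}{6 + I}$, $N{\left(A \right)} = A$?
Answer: $- \frac{1}{590721} \approx -1.6928 \cdot 10^{-6}$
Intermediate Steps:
$H{\left(E \right)} = -3 + E^{2} + E \left(6 - E\right)$ ($H{\left(E \right)} = -7 + \left(\left(E^{2} + \left(6 - E\right) E\right) + 4\right) = -7 + \left(\left(E^{2} + E \left(6 - E\right)\right) + 4\right) = -7 + \left(4 + E^{2} + E \left(6 - E\right)\right) = -3 + E^{2} + E \left(6 - E\right)$)
$\frac{1}{-590484 - \left(237 + 399 H{\left(s{\left(-4,0 \right)} \right)}\right)} = \frac{1}{-590484 - \left(237 + 399 \left(-3 + \frac{6}{6 - 4}\right)\right)} = \frac{1}{-590484 - \left(237 + 399 \left(-3 + \frac{6}{2}\right)\right)} = \frac{1}{-590484 - \left(237 + 399 \left(-3 + 6 \cdot \frac{1}{2}\right)\right)} = \frac{1}{-590484 - \left(237 + 399 \left(-3 + 3\right)\right)} = \frac{1}{-590484 - 237} = \frac{1}{-590721} = - \frac{1}{590721}$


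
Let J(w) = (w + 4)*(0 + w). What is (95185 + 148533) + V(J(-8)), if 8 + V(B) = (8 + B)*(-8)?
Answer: 243390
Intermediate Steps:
J(w) = w*(4 + w) (J(w) = (4 + w)*w = w*(4 + w))
V(B) = -72 - 8*B (V(B) = -8 + (8 + B)*(-8) = -8 + (-64 - 8*B) = -72 - 8*B)
(95185 + 148533) + V(J(-8)) = (95185 + 148533) + (-72 - (-64)*(4 - 8)) = 243718 + (-72 - (-64)*(-4)) = 243718 + (-72 - 8*32) = 243718 + (-72 - 256) = 243718 - 328 = 243390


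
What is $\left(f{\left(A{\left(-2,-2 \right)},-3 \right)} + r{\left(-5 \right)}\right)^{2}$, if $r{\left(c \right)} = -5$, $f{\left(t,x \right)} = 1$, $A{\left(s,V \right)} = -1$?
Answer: $16$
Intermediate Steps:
$\left(f{\left(A{\left(-2,-2 \right)},-3 \right)} + r{\left(-5 \right)}\right)^{2} = \left(1 - 5\right)^{2} = \left(-4\right)^{2} = 16$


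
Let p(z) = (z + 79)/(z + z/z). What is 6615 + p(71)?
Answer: 79405/12 ≈ 6617.1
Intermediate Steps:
p(z) = (79 + z)/(1 + z) (p(z) = (79 + z)/(z + 1) = (79 + z)/(1 + z))
6615 + p(71) = 6615 + (79 + 71)/(1 + 71) = 6615 + 150/72 = 6615 + (1/72)*150 = 6615 + 25/12 = 79405/12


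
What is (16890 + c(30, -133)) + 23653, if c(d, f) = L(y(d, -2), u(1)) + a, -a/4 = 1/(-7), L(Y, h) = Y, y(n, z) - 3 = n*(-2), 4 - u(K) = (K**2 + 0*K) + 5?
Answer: 283406/7 ≈ 40487.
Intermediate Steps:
u(K) = -1 - K**2 (u(K) = 4 - ((K**2 + 0*K) + 5) = 4 - ((K**2 + 0) + 5) = 4 - (K**2 + 5) = 4 - (5 + K**2) = 4 + (-5 - K**2) = -1 - K**2)
y(n, z) = 3 - 2*n (y(n, z) = 3 + n*(-2) = 3 - 2*n)
a = 4/7 (a = -4/(-7) = -4*(-1/7) = 4/7 ≈ 0.57143)
c(d, f) = 25/7 - 2*d (c(d, f) = (3 - 2*d) + 4/7 = 25/7 - 2*d)
(16890 + c(30, -133)) + 23653 = (16890 + (25/7 - 2*30)) + 23653 = (16890 + (25/7 - 60)) + 23653 = (16890 - 395/7) + 23653 = 117835/7 + 23653 = 283406/7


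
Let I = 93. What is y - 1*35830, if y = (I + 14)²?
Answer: -24381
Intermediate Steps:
y = 11449 (y = (93 + 14)² = 107² = 11449)
y - 1*35830 = 11449 - 1*35830 = 11449 - 35830 = -24381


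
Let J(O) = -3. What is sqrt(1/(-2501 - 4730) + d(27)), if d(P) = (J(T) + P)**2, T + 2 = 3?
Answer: sqrt(30117512705)/7231 ≈ 24.000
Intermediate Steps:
T = 1 (T = -2 + 3 = 1)
d(P) = (-3 + P)**2
sqrt(1/(-2501 - 4730) + d(27)) = sqrt(1/(-2501 - 4730) + (-3 + 27)**2) = sqrt(1/(-7231) + 24**2) = sqrt(-1/7231 + 576) = sqrt(4165055/7231) = sqrt(30117512705)/7231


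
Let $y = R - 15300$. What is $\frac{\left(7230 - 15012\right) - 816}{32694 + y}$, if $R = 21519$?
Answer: $- \frac{2866}{12971} \approx -0.22095$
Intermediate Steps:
$y = 6219$ ($y = 21519 - 15300 = 6219$)
$\frac{\left(7230 - 15012\right) - 816}{32694 + y} = \frac{\left(7230 - 15012\right) - 816}{32694 + 6219} = \frac{-7782 - 816}{38913} = \left(-8598\right) \frac{1}{38913} = - \frac{2866}{12971}$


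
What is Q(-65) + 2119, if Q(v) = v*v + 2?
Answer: 6346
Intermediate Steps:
Q(v) = 2 + v² (Q(v) = v² + 2 = 2 + v²)
Q(-65) + 2119 = (2 + (-65)²) + 2119 = (2 + 4225) + 2119 = 4227 + 2119 = 6346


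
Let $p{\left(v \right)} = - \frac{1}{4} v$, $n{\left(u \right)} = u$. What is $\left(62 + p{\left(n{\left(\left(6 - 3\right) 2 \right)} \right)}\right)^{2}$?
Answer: $\frac{14641}{4} \approx 3660.3$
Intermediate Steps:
$p{\left(v \right)} = - \frac{v}{4}$ ($p{\left(v \right)} = \left(-1\right) \frac{1}{4} v = - \frac{v}{4}$)
$\left(62 + p{\left(n{\left(\left(6 - 3\right) 2 \right)} \right)}\right)^{2} = \left(62 - \frac{\left(6 - 3\right) 2}{4}\right)^{2} = \left(62 - \frac{3 \cdot 2}{4}\right)^{2} = \left(62 - \frac{3}{2}\right)^{2} = \left(\frac{121}{2}\right)^{2} = \frac{14641}{4}$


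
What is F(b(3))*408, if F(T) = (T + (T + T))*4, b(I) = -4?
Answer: -19584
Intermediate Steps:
F(T) = 12*T (F(T) = (T + 2*T)*4 = (3*T)*4 = 12*T)
F(b(3))*408 = (12*(-4))*408 = -48*408 = -19584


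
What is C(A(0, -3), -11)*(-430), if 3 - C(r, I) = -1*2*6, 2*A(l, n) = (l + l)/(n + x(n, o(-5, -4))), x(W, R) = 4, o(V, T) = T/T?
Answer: -6450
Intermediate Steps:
o(V, T) = 1
A(l, n) = l/(4 + n) (A(l, n) = ((l + l)/(n + 4))/2 = ((2*l)/(4 + n))/2 = (2*l/(4 + n))/2 = l/(4 + n))
C(r, I) = 15 (C(r, I) = 3 - (-1*2)*6 = 3 - (-2)*6 = 3 - 1*(-12) = 3 + 12 = 15)
C(A(0, -3), -11)*(-430) = 15*(-430) = -6450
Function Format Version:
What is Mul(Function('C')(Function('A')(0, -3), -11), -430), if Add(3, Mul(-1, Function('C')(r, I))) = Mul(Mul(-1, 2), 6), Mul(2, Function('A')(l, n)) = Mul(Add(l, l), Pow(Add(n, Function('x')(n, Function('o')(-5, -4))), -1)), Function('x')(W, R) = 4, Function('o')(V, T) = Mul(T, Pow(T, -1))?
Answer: -6450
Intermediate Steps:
Function('o')(V, T) = 1
Function('A')(l, n) = Mul(l, Pow(Add(4, n), -1)) (Function('A')(l, n) = Mul(Rational(1, 2), Mul(Add(l, l), Pow(Add(n, 4), -1))) = Mul(Rational(1, 2), Mul(Mul(2, l), Pow(Add(4, n), -1))) = Mul(Rational(1, 2), Mul(2, l, Pow(Add(4, n), -1))) = Mul(l, Pow(Add(4, n), -1)))
Function('C')(r, I) = 15 (Function('C')(r, I) = Add(3, Mul(-1, Mul(Mul(-1, 2), 6))) = Add(3, Mul(-1, Mul(-2, 6))) = Add(3, Mul(-1, -12)) = Add(3, 12) = 15)
Mul(Function('C')(Function('A')(0, -3), -11), -430) = Mul(15, -430) = -6450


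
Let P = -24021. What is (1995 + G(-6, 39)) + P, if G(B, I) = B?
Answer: -22032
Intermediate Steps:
(1995 + G(-6, 39)) + P = (1995 - 6) - 24021 = 1989 - 24021 = -22032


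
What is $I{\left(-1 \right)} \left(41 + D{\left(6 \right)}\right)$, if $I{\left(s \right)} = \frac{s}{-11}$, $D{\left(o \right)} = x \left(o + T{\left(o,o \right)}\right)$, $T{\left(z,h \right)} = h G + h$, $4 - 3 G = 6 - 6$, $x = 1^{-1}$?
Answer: $\frac{61}{11} \approx 5.5455$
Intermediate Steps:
$x = 1$
$G = \frac{4}{3}$ ($G = \frac{4}{3} - \frac{6 - 6}{3} = \frac{4}{3} - 0 = \frac{4}{3} + 0 = \frac{4}{3} \approx 1.3333$)
$T{\left(z,h \right)} = \frac{7 h}{3}$ ($T{\left(z,h \right)} = h \frac{4}{3} + h = \frac{4 h}{3} + h = \frac{7 h}{3}$)
$D{\left(o \right)} = \frac{10 o}{3}$ ($D{\left(o \right)} = 1 \left(o + \frac{7 o}{3}\right) = 1 \frac{10 o}{3} = \frac{10 o}{3}$)
$I{\left(s \right)} = - \frac{s}{11}$ ($I{\left(s \right)} = s \left(- \frac{1}{11}\right) = - \frac{s}{11}$)
$I{\left(-1 \right)} \left(41 + D{\left(6 \right)}\right) = \left(- \frac{1}{11}\right) \left(-1\right) \left(41 + \frac{10}{3} \cdot 6\right) = \frac{41 + 20}{11} = \frac{1}{11} \cdot 61 = \frac{61}{11}$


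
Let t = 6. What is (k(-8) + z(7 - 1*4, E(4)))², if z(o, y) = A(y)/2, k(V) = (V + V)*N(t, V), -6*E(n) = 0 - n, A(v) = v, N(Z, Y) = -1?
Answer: 2401/9 ≈ 266.78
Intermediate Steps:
E(n) = n/6 (E(n) = -(0 - n)/6 = -(-1)*n/6 = n/6)
k(V) = -2*V (k(V) = (V + V)*(-1) = (2*V)*(-1) = -2*V)
z(o, y) = y/2
(k(-8) + z(7 - 1*4, E(4)))² = (-2*(-8) + ((⅙)*4)/2)² = (16 + (½)*(⅔))² = (16 + ⅓)² = (49/3)² = 2401/9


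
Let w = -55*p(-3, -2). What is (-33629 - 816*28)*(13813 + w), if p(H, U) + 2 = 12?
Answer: -749054451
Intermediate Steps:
p(H, U) = 10 (p(H, U) = -2 + 12 = 10)
w = -550 (w = -55*10 = -550)
(-33629 - 816*28)*(13813 + w) = (-33629 - 816*28)*(13813 - 550) = (-33629 - 22848)*13263 = -56477*13263 = -749054451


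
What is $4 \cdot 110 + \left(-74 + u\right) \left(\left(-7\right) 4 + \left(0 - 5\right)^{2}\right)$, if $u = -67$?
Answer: $863$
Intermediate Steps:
$4 \cdot 110 + \left(-74 + u\right) \left(\left(-7\right) 4 + \left(0 - 5\right)^{2}\right) = 4 \cdot 110 + \left(-74 - 67\right) \left(\left(-7\right) 4 + \left(0 - 5\right)^{2}\right) = 440 - 141 \left(-28 + \left(-5\right)^{2}\right) = 440 - 141 \left(-28 + 25\right) = 440 - -423 = 440 + 423 = 863$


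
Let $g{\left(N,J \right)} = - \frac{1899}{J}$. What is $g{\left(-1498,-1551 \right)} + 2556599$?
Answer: $\frac{1321762316}{517} \approx 2.5566 \cdot 10^{6}$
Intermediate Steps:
$g{\left(-1498,-1551 \right)} + 2556599 = - \frac{1899}{-1551} + 2556599 = \left(-1899\right) \left(- \frac{1}{1551}\right) + 2556599 = \frac{633}{517} + 2556599 = \frac{1321762316}{517}$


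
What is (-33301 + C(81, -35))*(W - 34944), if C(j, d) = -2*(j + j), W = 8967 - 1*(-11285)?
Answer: 494018500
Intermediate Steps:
W = 20252 (W = 8967 + 11285 = 20252)
C(j, d) = -4*j
(-33301 + C(81, -35))*(W - 34944) = (-33301 - 4*81)*(20252 - 34944) = (-33301 - 324)*(-14692) = -33625*(-14692) = 494018500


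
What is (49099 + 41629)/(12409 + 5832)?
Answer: 90728/18241 ≈ 4.9738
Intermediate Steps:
(49099 + 41629)/(12409 + 5832) = 90728/18241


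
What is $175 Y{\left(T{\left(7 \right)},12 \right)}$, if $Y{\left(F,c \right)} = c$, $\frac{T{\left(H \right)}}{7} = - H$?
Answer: $2100$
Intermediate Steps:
$T{\left(H \right)} = - 7 H$ ($T{\left(H \right)} = 7 \left(- H\right) = - 7 H$)
$175 Y{\left(T{\left(7 \right)},12 \right)} = 175 \cdot 12 = 2100$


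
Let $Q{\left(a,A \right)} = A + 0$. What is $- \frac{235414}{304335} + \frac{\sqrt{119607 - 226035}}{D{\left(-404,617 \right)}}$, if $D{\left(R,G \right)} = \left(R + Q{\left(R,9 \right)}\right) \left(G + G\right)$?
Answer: $- \frac{235414}{304335} - \frac{7 i \sqrt{543}}{243715} \approx -0.77354 - 0.00066929 i$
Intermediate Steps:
$Q{\left(a,A \right)} = A$
$D{\left(R,G \right)} = 2 G \left(9 + R\right)$ ($D{\left(R,G \right)} = \left(R + 9\right) \left(G + G\right) = \left(9 + R\right) 2 G = 2 G \left(9 + R\right)$)
$- \frac{235414}{304335} + \frac{\sqrt{119607 - 226035}}{D{\left(-404,617 \right)}} = - \frac{235414}{304335} + \frac{\sqrt{119607 - 226035}}{2 \cdot 617 \left(9 - 404\right)} = \left(-235414\right) \frac{1}{304335} + \frac{\sqrt{-106428}}{2 \cdot 617 \left(-395\right)} = - \frac{235414}{304335} + \frac{14 i \sqrt{543}}{-487430} = - \frac{235414}{304335} + 14 i \sqrt{543} \left(- \frac{1}{487430}\right) = - \frac{235414}{304335} - \frac{7 i \sqrt{543}}{243715}$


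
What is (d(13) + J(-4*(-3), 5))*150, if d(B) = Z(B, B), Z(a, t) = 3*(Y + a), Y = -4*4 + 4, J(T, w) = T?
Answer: 2250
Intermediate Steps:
Y = -12 (Y = -16 + 4 = -12)
Z(a, t) = -36 + 3*a (Z(a, t) = 3*(-12 + a) = -36 + 3*a)
d(B) = -36 + 3*B
(d(13) + J(-4*(-3), 5))*150 = ((-36 + 3*13) - 4*(-3))*150 = ((-36 + 39) + 12)*150 = (3 + 12)*150 = 15*150 = 2250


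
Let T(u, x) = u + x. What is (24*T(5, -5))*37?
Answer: 0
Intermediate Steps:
(24*T(5, -5))*37 = (24*(5 - 5))*37 = (24*0)*37 = 0*37 = 0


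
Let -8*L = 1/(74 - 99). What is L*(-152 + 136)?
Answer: -2/25 ≈ -0.080000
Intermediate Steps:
L = 1/200 (L = -1/(8*(74 - 99)) = -⅛/(-25) = -⅛*(-1/25) = 1/200 ≈ 0.0050000)
L*(-152 + 136) = (-152 + 136)/200 = (1/200)*(-16) = -2/25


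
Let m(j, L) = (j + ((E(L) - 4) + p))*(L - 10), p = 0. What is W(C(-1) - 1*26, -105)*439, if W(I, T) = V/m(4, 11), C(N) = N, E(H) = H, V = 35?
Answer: 15365/11 ≈ 1396.8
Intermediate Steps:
m(j, L) = (-10 + L)*(-4 + L + j) (m(j, L) = (j + ((L - 4) + 0))*(L - 10) = (j + ((-4 + L) + 0))*(-10 + L) = (j + (-4 + L))*(-10 + L) = (-4 + L + j)*(-10 + L) = (-10 + L)*(-4 + L + j))
W(I, T) = 35/11 (W(I, T) = 35/(40 + 11² - 14*11 - 10*4 + 11*4) = 35/(40 + 121 - 154 - 40 + 44) = 35/11)
W(C(-1) - 1*26, -105)*439 = (35/11)*439 = 15365/11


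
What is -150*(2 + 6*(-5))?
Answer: 4200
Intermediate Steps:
-150*(2 + 6*(-5)) = -150*(2 - 30) = -150*(-28) = 4200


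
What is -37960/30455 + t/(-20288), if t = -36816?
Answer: 4388735/7723388 ≈ 0.56824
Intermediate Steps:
-37960/30455 + t/(-20288) = -37960/30455 - 36816/(-20288) = -37960*1/30455 - 36816*(-1/20288) = -7592/6091 + 2301/1268 = 4388735/7723388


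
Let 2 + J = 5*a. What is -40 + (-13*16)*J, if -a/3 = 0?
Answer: 376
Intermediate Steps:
a = 0 (a = -3*0 = 0)
J = -2 (J = -2 + 5*0 = -2 + 0 = -2)
-40 + (-13*16)*J = -40 - 13*16*(-2) = -40 - 208*(-2) = -40 + 416 = 376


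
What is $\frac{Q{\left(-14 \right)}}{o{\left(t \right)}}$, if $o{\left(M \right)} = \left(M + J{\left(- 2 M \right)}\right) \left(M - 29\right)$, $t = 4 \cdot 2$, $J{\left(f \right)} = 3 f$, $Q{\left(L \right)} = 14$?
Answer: $\frac{1}{60} \approx 0.016667$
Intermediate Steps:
$t = 8$
$o{\left(M \right)} = - 5 M \left(-29 + M\right)$ ($o{\left(M \right)} = \left(M + 3 \left(- 2 M\right)\right) \left(M - 29\right) = \left(M - 6 M\right) \left(-29 + M\right) = - 5 M \left(-29 + M\right)$)
$\frac{Q{\left(-14 \right)}}{o{\left(t \right)}} = \frac{14}{5 \cdot 8 \left(29 - 8\right)} = \frac{14}{5 \cdot 8 \cdot 21} = \frac{14}{840} = 14 \cdot \frac{1}{840} = \frac{1}{60}$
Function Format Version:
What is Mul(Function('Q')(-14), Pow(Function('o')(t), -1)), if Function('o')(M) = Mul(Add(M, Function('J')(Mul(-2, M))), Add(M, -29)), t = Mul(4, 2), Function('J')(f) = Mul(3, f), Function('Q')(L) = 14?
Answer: Rational(1, 60) ≈ 0.016667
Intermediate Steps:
t = 8
Function('o')(M) = Mul(-5, M, Add(-29, M)) (Function('o')(M) = Mul(Add(M, Mul(3, Mul(-2, M))), Add(M, -29)) = Mul(Add(M, Mul(-6, M)), Add(-29, M)) = Mul(Mul(-5, M), Add(-29, M)) = Mul(-5, M, Add(-29, M)))
Mul(Function('Q')(-14), Pow(Function('o')(t), -1)) = Mul(14, Pow(Mul(5, 8, Add(29, Mul(-1, 8))), -1)) = Mul(14, Pow(Mul(5, 8, Add(29, -8)), -1)) = Mul(14, Pow(Mul(5, 8, 21), -1)) = Mul(14, Pow(840, -1)) = Mul(14, Rational(1, 840)) = Rational(1, 60)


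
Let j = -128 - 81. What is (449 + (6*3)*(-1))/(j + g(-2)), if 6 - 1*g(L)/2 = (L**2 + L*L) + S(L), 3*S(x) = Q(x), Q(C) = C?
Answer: -1293/635 ≈ -2.0362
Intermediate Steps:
S(x) = x/3
g(L) = 12 - 4*L**2 - 2*L/3 (g(L) = 12 - 2*((L**2 + L*L) + L/3) = 12 - 2*((L**2 + L**2) + L/3) = 12 - 2*(2*L**2 + L/3) = 12 + (-4*L**2 - 2*L/3) = 12 - 4*L**2 - 2*L/3)
j = -209
(449 + (6*3)*(-1))/(j + g(-2)) = (449 + (6*3)*(-1))/(-209 + (12 - 4*(-2)**2 - 2/3*(-2))) = (449 + 18*(-1))/(-209 + (12 - 4*4 + 4/3)) = (449 - 18)/(-209 + (12 - 16 + 4/3)) = 431/(-209 - 8/3) = 431/(-635/3) = 431*(-3/635) = -1293/635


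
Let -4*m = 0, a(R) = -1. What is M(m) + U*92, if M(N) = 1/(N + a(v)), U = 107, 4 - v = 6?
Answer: 9843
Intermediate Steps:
v = -2 (v = 4 - 1*6 = 4 - 6 = -2)
m = 0 (m = -¼*0 = 0)
M(N) = 1/(-1 + N) (M(N) = 1/(N - 1) = 1/(-1 + N))
M(m) + U*92 = 1/(-1 + 0) + 107*92 = 1/(-1) + 9844 = -1 + 9844 = 9843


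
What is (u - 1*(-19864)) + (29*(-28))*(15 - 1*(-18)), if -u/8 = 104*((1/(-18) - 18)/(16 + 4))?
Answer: -55628/9 ≈ -6180.9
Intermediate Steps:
u = 6760/9 (u = -832*(1/(-18) - 18)/(16 + 4) = -832*(-1/18 - 18)/20 = -832*(-325/18*1/20) = -832*(-65)/72 = -8*(-845/9) = 6760/9 ≈ 751.11)
(u - 1*(-19864)) + (29*(-28))*(15 - 1*(-18)) = (6760/9 - 1*(-19864)) + (29*(-28))*(15 - 1*(-18)) = (6760/9 + 19864) - 812*(15 + 18) = 185536/9 - 812*33 = 185536/9 - 26796 = -55628/9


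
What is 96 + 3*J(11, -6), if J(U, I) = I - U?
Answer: 45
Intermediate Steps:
96 + 3*J(11, -6) = 96 + 3*(-6 - 1*11) = 96 + 3*(-6 - 11) = 96 + 3*(-17) = 96 - 51 = 45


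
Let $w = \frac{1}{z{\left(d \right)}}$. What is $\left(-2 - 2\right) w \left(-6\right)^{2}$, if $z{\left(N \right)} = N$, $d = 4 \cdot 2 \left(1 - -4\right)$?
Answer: $- \frac{18}{5} \approx -3.6$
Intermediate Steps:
$d = 40$ ($d = 8 \left(1 + 4\right) = 8 \cdot 5 = 40$)
$w = \frac{1}{40} \approx 0.025$
$\left(-2 - 2\right) w \left(-6\right)^{2} = \left(-2 - 2\right) \frac{1}{40} \left(-6\right)^{2} = \left(-4\right) \frac{1}{40} \cdot 36 = \left(- \frac{1}{10}\right) 36 = - \frac{18}{5}$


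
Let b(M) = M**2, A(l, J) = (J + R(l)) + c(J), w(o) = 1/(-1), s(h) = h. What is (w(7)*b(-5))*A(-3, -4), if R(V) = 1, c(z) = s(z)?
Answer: 175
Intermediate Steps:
c(z) = z
w(o) = -1
A(l, J) = 1 + 2*J (A(l, J) = (J + 1) + J = (1 + J) + J = 1 + 2*J)
(w(7)*b(-5))*A(-3, -4) = (-1*(-5)**2)*(1 + 2*(-4)) = (-1*25)*(1 - 8) = -25*(-7) = 175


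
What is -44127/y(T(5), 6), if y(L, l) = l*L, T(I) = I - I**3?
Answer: 4903/80 ≈ 61.287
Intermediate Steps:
y(L, l) = L*l
-44127/y(T(5), 6) = -44127*1/(6*(5 - 1*5**3)) = -44127*1/(6*(5 - 1*125)) = -44127*1/(6*(5 - 125)) = -44127/((-120*6)) = -44127/(-720) = -44127*(-1/720) = 4903/80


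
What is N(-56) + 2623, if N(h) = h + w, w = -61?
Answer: 2506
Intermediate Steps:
N(h) = -61 + h (N(h) = h - 61 = -61 + h)
N(-56) + 2623 = (-61 - 56) + 2623 = -117 + 2623 = 2506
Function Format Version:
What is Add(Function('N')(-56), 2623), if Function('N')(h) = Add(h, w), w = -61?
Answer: 2506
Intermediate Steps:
Function('N')(h) = Add(-61, h) (Function('N')(h) = Add(h, -61) = Add(-61, h))
Add(Function('N')(-56), 2623) = Add(Add(-61, -56), 2623) = Add(-117, 2623) = 2506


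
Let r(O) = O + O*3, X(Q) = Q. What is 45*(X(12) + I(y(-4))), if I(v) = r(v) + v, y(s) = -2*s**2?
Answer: -6660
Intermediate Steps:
r(O) = 4*O (r(O) = O + 3*O = 4*O)
I(v) = 5*v (I(v) = 4*v + v = 5*v)
45*(X(12) + I(y(-4))) = 45*(12 + 5*(-2*(-4)**2)) = 45*(12 + 5*(-2*16)) = 45*(12 + 5*(-32)) = 45*(12 - 160) = 45*(-148) = -6660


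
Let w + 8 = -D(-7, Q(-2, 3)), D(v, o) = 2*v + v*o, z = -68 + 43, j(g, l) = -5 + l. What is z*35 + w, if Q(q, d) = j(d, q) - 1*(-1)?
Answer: -911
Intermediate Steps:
Q(q, d) = -4 + q (Q(q, d) = (-5 + q) - 1*(-1) = (-5 + q) + 1 = -4 + q)
z = -25
D(v, o) = 2*v + o*v
w = -36 (w = -8 - (-7)*(2 + (-4 - 2)) = -8 - (-7)*(2 - 6) = -8 - (-7)*(-4) = -8 - 1*28 = -8 - 28 = -36)
z*35 + w = -25*35 - 36 = -875 - 36 = -911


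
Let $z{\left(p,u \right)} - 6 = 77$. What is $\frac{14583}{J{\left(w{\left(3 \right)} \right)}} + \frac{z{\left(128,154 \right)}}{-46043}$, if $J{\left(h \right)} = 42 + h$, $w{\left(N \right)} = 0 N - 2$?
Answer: $\frac{671441749}{1841720} \approx 364.57$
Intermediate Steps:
$w{\left(N \right)} = -2$ ($w{\left(N \right)} = 0 - 2 = -2$)
$z{\left(p,u \right)} = 83$ ($z{\left(p,u \right)} = 6 + 77 = 83$)
$\frac{14583}{J{\left(w{\left(3 \right)} \right)}} + \frac{z{\left(128,154 \right)}}{-46043} = \frac{14583}{42 - 2} + \frac{83}{-46043} = \frac{14583}{40} + 83 \left(- \frac{1}{46043}\right) = 14583 \cdot \frac{1}{40} - \frac{83}{46043} = \frac{14583}{40} - \frac{83}{46043} = \frac{671441749}{1841720}$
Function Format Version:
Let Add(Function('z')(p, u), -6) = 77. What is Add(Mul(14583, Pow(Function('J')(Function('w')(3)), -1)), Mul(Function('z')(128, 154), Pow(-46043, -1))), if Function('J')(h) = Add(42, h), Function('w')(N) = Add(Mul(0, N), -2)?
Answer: Rational(671441749, 1841720) ≈ 364.57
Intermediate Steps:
Function('w')(N) = -2 (Function('w')(N) = Add(0, -2) = -2)
Function('z')(p, u) = 83 (Function('z')(p, u) = Add(6, 77) = 83)
Add(Mul(14583, Pow(Function('J')(Function('w')(3)), -1)), Mul(Function('z')(128, 154), Pow(-46043, -1))) = Add(Mul(14583, Pow(Add(42, -2), -1)), Mul(83, Pow(-46043, -1))) = Add(Mul(14583, Pow(40, -1)), Mul(83, Rational(-1, 46043))) = Add(Mul(14583, Rational(1, 40)), Rational(-83, 46043)) = Add(Rational(14583, 40), Rational(-83, 46043)) = Rational(671441749, 1841720)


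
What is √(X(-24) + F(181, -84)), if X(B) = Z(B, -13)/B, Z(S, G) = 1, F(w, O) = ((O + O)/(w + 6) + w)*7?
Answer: √6348146970/2244 ≈ 35.506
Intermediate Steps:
F(w, O) = 7*w + 14*O/(6 + w) (F(w, O) = ((2*O)/(6 + w) + w)*7 = (2*O/(6 + w) + w)*7 = (w + 2*O/(6 + w))*7 = 7*w + 14*O/(6 + w))
X(B) = 1/B
√(X(-24) + F(181, -84)) = √(1/(-24) + 7*(181² + 2*(-84) + 6*181)/(6 + 181)) = √(-1/24 + 7*(32761 - 168 + 1086)/187) = √(-1/24 + 7*(1/187)*33679) = √(-1/24 + 235753/187) = √(5657885/4488) = √6348146970/2244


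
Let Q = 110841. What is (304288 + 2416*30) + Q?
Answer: 487609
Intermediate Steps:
(304288 + 2416*30) + Q = (304288 + 2416*30) + 110841 = (304288 + 72480) + 110841 = 376768 + 110841 = 487609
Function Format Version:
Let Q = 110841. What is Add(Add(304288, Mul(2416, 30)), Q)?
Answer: 487609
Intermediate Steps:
Add(Add(304288, Mul(2416, 30)), Q) = Add(Add(304288, Mul(2416, 30)), 110841) = Add(Add(304288, 72480), 110841) = Add(376768, 110841) = 487609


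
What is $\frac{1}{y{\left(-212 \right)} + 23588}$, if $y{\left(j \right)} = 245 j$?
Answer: $- \frac{1}{28352} \approx -3.5271 \cdot 10^{-5}$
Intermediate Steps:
$\frac{1}{y{\left(-212 \right)} + 23588} = \frac{1}{245 \left(-212\right) + 23588} = \frac{1}{-51940 + 23588} = \frac{1}{-28352} = - \frac{1}{28352}$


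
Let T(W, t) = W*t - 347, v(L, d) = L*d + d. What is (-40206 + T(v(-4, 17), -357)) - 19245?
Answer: -41591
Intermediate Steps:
v(L, d) = d + L*d
T(W, t) = -347 + W*t
(-40206 + T(v(-4, 17), -357)) - 19245 = (-40206 + (-347 + (17*(1 - 4))*(-357))) - 19245 = (-40206 + (-347 + (17*(-3))*(-357))) - 19245 = (-40206 + (-347 - 51*(-357))) - 19245 = (-40206 + (-347 + 18207)) - 19245 = (-40206 + 17860) - 19245 = -22346 - 19245 = -41591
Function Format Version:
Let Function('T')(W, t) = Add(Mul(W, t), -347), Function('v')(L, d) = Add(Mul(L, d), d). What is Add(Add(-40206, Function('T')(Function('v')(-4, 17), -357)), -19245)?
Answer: -41591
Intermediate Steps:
Function('v')(L, d) = Add(d, Mul(L, d))
Function('T')(W, t) = Add(-347, Mul(W, t))
Add(Add(-40206, Function('T')(Function('v')(-4, 17), -357)), -19245) = Add(Add(-40206, Add(-347, Mul(Mul(17, Add(1, -4)), -357))), -19245) = Add(Add(-40206, Add(-347, Mul(Mul(17, -3), -357))), -19245) = Add(Add(-40206, Add(-347, Mul(-51, -357))), -19245) = Add(Add(-40206, Add(-347, 18207)), -19245) = Add(Add(-40206, 17860), -19245) = Add(-22346, -19245) = -41591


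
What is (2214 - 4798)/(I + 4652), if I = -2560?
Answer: -646/523 ≈ -1.2352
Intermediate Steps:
(2214 - 4798)/(I + 4652) = (2214 - 4798)/(-2560 + 4652) = -2584/2092 = -2584*1/2092 = -646/523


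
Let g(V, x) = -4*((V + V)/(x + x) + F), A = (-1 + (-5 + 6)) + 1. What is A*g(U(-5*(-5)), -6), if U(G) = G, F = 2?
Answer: 26/3 ≈ 8.6667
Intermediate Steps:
A = 1 (A = (-1 + 1) + 1 = 0 + 1 = 1)
g(V, x) = -8 - 4*V/x (g(V, x) = -4*((V + V)/(x + x) + 2) = -4*((2*V)/((2*x)) + 2) = -4*((2*V)*(1/(2*x)) + 2) = -4*(V/x + 2) = -4*(2 + V/x) = -8 - 4*V/x)
A*g(U(-5*(-5)), -6) = 1*(-8 - 4*(-5*(-5))/(-6)) = 1*(-8 - 4*25*(-1/6)) = 1*(-8 + 50/3) = 1*(26/3) = 26/3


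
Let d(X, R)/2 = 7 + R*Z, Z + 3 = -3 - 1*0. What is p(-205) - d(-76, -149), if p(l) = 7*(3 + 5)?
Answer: -1746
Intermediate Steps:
Z = -6 (Z = -3 + (-3 - 1*0) = -3 + (-3 + 0) = -3 - 3 = -6)
d(X, R) = 14 - 12*R (d(X, R) = 2*(7 + R*(-6)) = 2*(7 - 6*R) = 14 - 12*R)
p(l) = 56 (p(l) = 7*8 = 56)
p(-205) - d(-76, -149) = 56 - (14 - 12*(-149)) = 56 - (14 + 1788) = 56 - 1*1802 = 56 - 1802 = -1746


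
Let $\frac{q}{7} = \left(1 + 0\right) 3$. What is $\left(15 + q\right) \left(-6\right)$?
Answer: $-216$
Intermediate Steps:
$q = 21$ ($q = 7 \left(1 + 0\right) 3 = 7 \cdot 1 \cdot 3 = 7 \cdot 3 = 21$)
$\left(15 + q\right) \left(-6\right) = \left(15 + 21\right) \left(-6\right) = 36 \left(-6\right) = -216$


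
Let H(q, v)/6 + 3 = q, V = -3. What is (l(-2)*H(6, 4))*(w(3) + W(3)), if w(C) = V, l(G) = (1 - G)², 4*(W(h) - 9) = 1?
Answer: 2025/2 ≈ 1012.5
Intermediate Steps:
W(h) = 37/4 (W(h) = 9 + (¼)*1 = 9 + ¼ = 37/4)
w(C) = -3
H(q, v) = -18 + 6*q
(l(-2)*H(6, 4))*(w(3) + W(3)) = ((-1 - 2)²*(-18 + 6*6))*(-3 + 37/4) = ((-3)²*(-18 + 36))*(25/4) = (9*18)*(25/4) = 162*(25/4) = 2025/2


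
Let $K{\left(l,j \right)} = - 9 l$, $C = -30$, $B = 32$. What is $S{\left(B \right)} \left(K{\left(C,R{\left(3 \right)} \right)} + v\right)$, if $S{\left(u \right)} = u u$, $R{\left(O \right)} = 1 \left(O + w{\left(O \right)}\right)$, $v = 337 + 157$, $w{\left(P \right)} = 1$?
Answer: $782336$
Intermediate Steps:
$v = 494$
$R{\left(O \right)} = 1 + O$ ($R{\left(O \right)} = 1 \left(O + 1\right) = 1 \left(1 + O\right) = 1 + O$)
$S{\left(u \right)} = u^{2}$
$S{\left(B \right)} \left(K{\left(C,R{\left(3 \right)} \right)} + v\right) = 32^{2} \left(\left(-9\right) \left(-30\right) + 494\right) = 1024 \left(270 + 494\right) = 1024 \cdot 764 = 782336$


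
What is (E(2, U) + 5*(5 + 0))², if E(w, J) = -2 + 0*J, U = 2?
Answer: 529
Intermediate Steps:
E(w, J) = -2 (E(w, J) = -2 + 0 = -2)
(E(2, U) + 5*(5 + 0))² = (-2 + 5*(5 + 0))² = (-2 + 5*5)² = (-2 + 25)² = 23² = 529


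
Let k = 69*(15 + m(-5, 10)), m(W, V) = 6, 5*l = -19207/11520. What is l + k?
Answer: 83443193/57600 ≈ 1448.7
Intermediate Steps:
l = -19207/57600 (l = (-19207/11520)/5 = (-19207*1/11520)/5 = (1/5)*(-19207/11520) = -19207/57600 ≈ -0.33346)
k = 1449 (k = 69*(15 + 6) = 69*21 = 1449)
l + k = -19207/57600 + 1449 = 83443193/57600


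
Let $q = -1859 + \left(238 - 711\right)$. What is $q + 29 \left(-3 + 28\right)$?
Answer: $-1607$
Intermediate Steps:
$q = -2332$ ($q = -1859 - 473 = -2332$)
$q + 29 \left(-3 + 28\right) = -2332 + 29 \left(-3 + 28\right) = -2332 + 29 \cdot 25 = -2332 + 725 = -1607$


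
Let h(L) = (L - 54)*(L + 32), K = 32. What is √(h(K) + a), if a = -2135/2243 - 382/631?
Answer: 15*I*√12549241114455/1415333 ≈ 37.544*I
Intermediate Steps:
h(L) = (-54 + L)*(32 + L)
a = -2204011/1415333 (a = -2135*1/2243 - 382*1/631 = -2135/2243 - 382/631 = -2204011/1415333 ≈ -1.5572)
√(h(K) + a) = √((-1728 + 32² - 22*32) - 2204011/1415333) = √((-1728 + 1024 - 704) - 2204011/1415333) = √(-1408 - 2204011/1415333) = √(-1994992875/1415333) = 15*I*√12549241114455/1415333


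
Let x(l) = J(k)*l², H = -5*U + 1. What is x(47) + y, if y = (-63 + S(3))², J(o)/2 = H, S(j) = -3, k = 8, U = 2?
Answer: -35406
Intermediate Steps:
H = -9 (H = -5*2 + 1 = -10 + 1 = -9)
J(o) = -18 (J(o) = 2*(-9) = -18)
x(l) = -18*l²
y = 4356 (y = (-63 - 3)² = (-66)² = 4356)
x(47) + y = -18*47² + 4356 = -18*2209 + 4356 = -39762 + 4356 = -35406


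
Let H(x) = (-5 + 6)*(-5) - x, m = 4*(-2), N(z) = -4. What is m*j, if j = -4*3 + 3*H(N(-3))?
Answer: 120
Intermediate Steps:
m = -8
H(x) = -5 - x (H(x) = 1*(-5) - x = -5 - x)
j = -15 (j = -4*3 + 3*(-5 - 1*(-4)) = -12 + 3*(-5 + 4) = -12 + 3*(-1) = -12 - 3 = -15)
m*j = -8*(-15) = 120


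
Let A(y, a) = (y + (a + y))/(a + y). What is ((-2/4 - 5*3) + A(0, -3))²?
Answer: 841/4 ≈ 210.25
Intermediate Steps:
A(y, a) = (a + 2*y)/(a + y)
((-2/4 - 5*3) + A(0, -3))² = ((-2/4 - 5*3) + (-3 + 2*0)/(-3 + 0))² = ((-2*¼ - 15) + (-3 + 0)/(-3))² = ((-½ - 15) - ⅓*(-3))² = (-31/2 + 1)² = (-29/2)² = 841/4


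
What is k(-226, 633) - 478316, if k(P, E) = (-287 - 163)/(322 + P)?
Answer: -7653131/16 ≈ -4.7832e+5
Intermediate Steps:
k(P, E) = -450/(322 + P)
k(-226, 633) - 478316 = -450/(322 - 226) - 478316 = -450/96 - 478316 = -450*1/96 - 478316 = -75/16 - 478316 = -7653131/16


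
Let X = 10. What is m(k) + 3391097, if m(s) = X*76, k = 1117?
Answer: 3391857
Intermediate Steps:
m(s) = 760 (m(s) = 10*76 = 760)
m(k) + 3391097 = 760 + 3391097 = 3391857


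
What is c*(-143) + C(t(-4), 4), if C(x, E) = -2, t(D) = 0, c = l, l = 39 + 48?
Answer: -12443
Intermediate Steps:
l = 87
c = 87
c*(-143) + C(t(-4), 4) = 87*(-143) - 2 = -12441 - 2 = -12443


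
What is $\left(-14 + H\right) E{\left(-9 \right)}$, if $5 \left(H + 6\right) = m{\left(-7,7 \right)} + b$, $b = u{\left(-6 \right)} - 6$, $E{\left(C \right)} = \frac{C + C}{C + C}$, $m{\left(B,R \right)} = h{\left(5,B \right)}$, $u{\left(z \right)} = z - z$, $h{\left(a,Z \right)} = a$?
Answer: $- \frac{101}{5} \approx -20.2$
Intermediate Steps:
$u{\left(z \right)} = 0$
$m{\left(B,R \right)} = 5$
$E{\left(C \right)} = 1$ ($E{\left(C \right)} = \frac{2 C}{2 C} = 2 C \frac{1}{2 C} = 1$)
$b = -6$ ($b = 0 - 6 = -6$)
$H = - \frac{31}{5}$ ($H = -6 + \frac{5 - 6}{5} = -6 + \frac{1}{5} \left(-1\right) = -6 - \frac{1}{5} = - \frac{31}{5} \approx -6.2$)
$\left(-14 + H\right) E{\left(-9 \right)} = \left(-14 - \frac{31}{5}\right) 1 = \left(- \frac{101}{5}\right) 1 = - \frac{101}{5}$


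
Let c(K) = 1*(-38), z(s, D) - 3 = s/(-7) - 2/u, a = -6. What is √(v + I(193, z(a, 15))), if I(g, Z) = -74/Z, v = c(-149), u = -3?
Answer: 2*I*√122645/95 ≈ 7.3728*I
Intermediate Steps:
z(s, D) = 11/3 - s/7 (z(s, D) = 3 + (s/(-7) - 2/(-3)) = 3 + (s*(-⅐) - 2*(-⅓)) = 3 + (-s/7 + ⅔) = 3 + (⅔ - s/7) = 11/3 - s/7)
c(K) = -38
v = -38
√(v + I(193, z(a, 15))) = √(-38 - 74/(11/3 - ⅐*(-6))) = √(-38 - 74/(11/3 + 6/7)) = √(-38 - 74/95/21) = √(-38 - 74*21/95) = √(-38 - 1554/95) = √(-5164/95) = 2*I*√122645/95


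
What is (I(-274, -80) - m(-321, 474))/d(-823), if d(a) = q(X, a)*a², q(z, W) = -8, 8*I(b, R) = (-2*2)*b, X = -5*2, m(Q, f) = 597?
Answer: 115/1354658 ≈ 8.4892e-5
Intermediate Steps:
X = -10
I(b, R) = -b/2 (I(b, R) = ((-2*2)*b)/8 = (-4*b)/8 = -b/2)
d(a) = -8*a²
(I(-274, -80) - m(-321, 474))/d(-823) = (-½*(-274) - 1*597)/((-8*(-823)²)) = (137 - 597)/((-8*677329)) = -460/(-5418632) = -460*(-1/5418632) = 115/1354658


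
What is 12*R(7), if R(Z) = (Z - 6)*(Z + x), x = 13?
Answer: 240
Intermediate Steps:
R(Z) = (-6 + Z)*(13 + Z) (R(Z) = (Z - 6)*(Z + 13) = (-6 + Z)*(13 + Z))
12*R(7) = 12*(-78 + 7² + 7*7) = 12*(-78 + 49 + 49) = 12*20 = 240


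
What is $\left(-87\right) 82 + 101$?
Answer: $-7033$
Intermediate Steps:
$\left(-87\right) 82 + 101 = -7134 + 101 = -7033$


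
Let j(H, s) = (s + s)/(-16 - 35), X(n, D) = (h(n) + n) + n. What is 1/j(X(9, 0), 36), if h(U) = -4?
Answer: -17/24 ≈ -0.70833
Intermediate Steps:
X(n, D) = -4 + 2*n (X(n, D) = (-4 + n) + n = -4 + 2*n)
j(H, s) = -2*s/51 (j(H, s) = (2*s)/(-51) = (2*s)*(-1/51) = -2*s/51)
1/j(X(9, 0), 36) = 1/(-2/51*36) = 1/(-24/17) = -17/24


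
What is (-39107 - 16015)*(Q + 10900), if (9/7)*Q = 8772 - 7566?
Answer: -652534236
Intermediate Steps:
Q = 938 (Q = 7*(8772 - 7566)/9 = (7/9)*1206 = 938)
(-39107 - 16015)*(Q + 10900) = (-39107 - 16015)*(938 + 10900) = -55122*11838 = -652534236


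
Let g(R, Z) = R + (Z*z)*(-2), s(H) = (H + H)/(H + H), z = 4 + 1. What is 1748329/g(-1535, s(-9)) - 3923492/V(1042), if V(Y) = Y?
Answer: -3941776979/804945 ≈ -4897.0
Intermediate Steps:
z = 5
s(H) = 1 (s(H) = (2*H)/((2*H)) = (2*H)*(1/(2*H)) = 1)
g(R, Z) = R - 10*Z (g(R, Z) = R + (Z*5)*(-2) = R + (5*Z)*(-2) = R - 10*Z)
1748329/g(-1535, s(-9)) - 3923492/V(1042) = 1748329/(-1535 - 10*1) - 3923492/1042 = 1748329/(-1535 - 10) - 3923492*1/1042 = 1748329/(-1545) - 1961746/521 = 1748329*(-1/1545) - 1961746/521 = -1748329/1545 - 1961746/521 = -3941776979/804945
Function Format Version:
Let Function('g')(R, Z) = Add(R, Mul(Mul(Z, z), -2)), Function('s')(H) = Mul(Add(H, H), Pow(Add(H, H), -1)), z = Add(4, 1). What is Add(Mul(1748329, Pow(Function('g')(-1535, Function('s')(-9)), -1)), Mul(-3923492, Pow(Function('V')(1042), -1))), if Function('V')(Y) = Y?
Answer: Rational(-3941776979, 804945) ≈ -4897.0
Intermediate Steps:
z = 5
Function('s')(H) = 1 (Function('s')(H) = Mul(Mul(2, H), Pow(Mul(2, H), -1)) = Mul(Mul(2, H), Mul(Rational(1, 2), Pow(H, -1))) = 1)
Function('g')(R, Z) = Add(R, Mul(-10, Z)) (Function('g')(R, Z) = Add(R, Mul(Mul(Z, 5), -2)) = Add(R, Mul(Mul(5, Z), -2)) = Add(R, Mul(-10, Z)))
Add(Mul(1748329, Pow(Function('g')(-1535, Function('s')(-9)), -1)), Mul(-3923492, Pow(Function('V')(1042), -1))) = Add(Mul(1748329, Pow(Add(-1535, Mul(-10, 1)), -1)), Mul(-3923492, Pow(1042, -1))) = Add(Mul(1748329, Pow(Add(-1535, -10), -1)), Mul(-3923492, Rational(1, 1042))) = Add(Mul(1748329, Pow(-1545, -1)), Rational(-1961746, 521)) = Add(Mul(1748329, Rational(-1, 1545)), Rational(-1961746, 521)) = Add(Rational(-1748329, 1545), Rational(-1961746, 521)) = Rational(-3941776979, 804945)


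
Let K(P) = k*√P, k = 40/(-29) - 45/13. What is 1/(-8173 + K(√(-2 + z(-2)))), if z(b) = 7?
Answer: -1/(8173 + 1825*5^(¼)/377) ≈ -0.00012225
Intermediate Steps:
k = -1825/377 (k = 40*(-1/29) - 45*1/13 = -40/29 - 45/13 = -1825/377 ≈ -4.8409)
K(P) = -1825*√P/377
1/(-8173 + K(√(-2 + z(-2)))) = 1/(-8173 - 1825*(-2 + 7)^(¼)/377) = 1/(-8173 - 1825*5^(¼)/377)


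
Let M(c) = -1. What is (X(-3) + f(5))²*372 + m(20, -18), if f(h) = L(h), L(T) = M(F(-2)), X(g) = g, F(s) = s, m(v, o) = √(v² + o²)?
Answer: 5952 + 2*√181 ≈ 5978.9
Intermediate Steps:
m(v, o) = √(o² + v²)
L(T) = -1
f(h) = -1
(X(-3) + f(5))²*372 + m(20, -18) = (-3 - 1)²*372 + √((-18)² + 20²) = (-4)²*372 + √(324 + 400) = 16*372 + √724 = 5952 + 2*√181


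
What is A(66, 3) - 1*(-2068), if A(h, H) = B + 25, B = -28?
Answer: 2065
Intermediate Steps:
A(h, H) = -3 (A(h, H) = -28 + 25 = -3)
A(66, 3) - 1*(-2068) = -3 - 1*(-2068) = -3 + 2068 = 2065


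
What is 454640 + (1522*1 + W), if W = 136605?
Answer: 592767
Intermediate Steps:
454640 + (1522*1 + W) = 454640 + (1522*1 + 136605) = 454640 + (1522 + 136605) = 454640 + 138127 = 592767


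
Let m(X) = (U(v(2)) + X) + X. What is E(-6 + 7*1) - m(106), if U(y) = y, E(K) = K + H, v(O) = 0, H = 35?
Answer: -176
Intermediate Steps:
E(K) = 35 + K (E(K) = K + 35 = 35 + K)
m(X) = 2*X (m(X) = (0 + X) + X = X + X = 2*X)
E(-6 + 7*1) - m(106) = (35 + (-6 + 7*1)) - 2*106 = (35 + (-6 + 7)) - 1*212 = (35 + 1) - 212 = 36 - 212 = -176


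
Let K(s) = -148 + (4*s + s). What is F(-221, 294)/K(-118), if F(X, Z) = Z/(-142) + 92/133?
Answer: 13019/6968934 ≈ 0.0018681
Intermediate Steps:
F(X, Z) = 92/133 - Z/142 (F(X, Z) = Z*(-1/142) + 92*(1/133) = -Z/142 + 92/133 = 92/133 - Z/142)
K(s) = -148 + 5*s
F(-221, 294)/K(-118) = (92/133 - 1/142*294)/(-148 + 5*(-118)) = (92/133 - 147/71)/(-148 - 590) = -13019/9443/(-738) = -13019/9443*(-1/738) = 13019/6968934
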